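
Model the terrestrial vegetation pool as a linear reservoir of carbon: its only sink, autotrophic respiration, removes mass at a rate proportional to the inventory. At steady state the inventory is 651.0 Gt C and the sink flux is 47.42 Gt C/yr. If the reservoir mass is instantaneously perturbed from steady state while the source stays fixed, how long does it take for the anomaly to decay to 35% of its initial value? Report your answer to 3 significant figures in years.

For a linear reservoir the anomaly decays as exp(−t/τ) with τ = M/F = 651.0/47.42 = 13.73 yr.
exp(−t/τ) = 0.35 ⇒ t = −τ ln(0.35) = 13.73 × 1.050 = 14.41 yr.

14.4 yr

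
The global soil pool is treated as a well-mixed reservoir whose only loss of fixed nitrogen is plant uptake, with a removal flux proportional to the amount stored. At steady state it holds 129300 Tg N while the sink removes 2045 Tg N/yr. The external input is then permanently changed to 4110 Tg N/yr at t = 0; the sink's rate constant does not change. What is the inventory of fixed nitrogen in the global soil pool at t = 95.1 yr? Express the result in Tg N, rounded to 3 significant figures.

The sink rate constant is k = F₀/M₀ = 2045/129300 = 0.01582 yr⁻¹.
Solving dM/dt = F₁ − kM with M(0) = M₀ gives M(t) = F₁/k + (M₀ − F₁/k)·e^(−kt).
F₁/k = 4110/0.01582 = 259860 Tg N; kt = 0.01582 × 95.1 = 1.504, e^(−kt) = 0.2222.
M(95.1) = 259860 + (129300 − 259860) × 0.2222 = 259860 − 29010 = 230850 Tg N.

231000 Tg N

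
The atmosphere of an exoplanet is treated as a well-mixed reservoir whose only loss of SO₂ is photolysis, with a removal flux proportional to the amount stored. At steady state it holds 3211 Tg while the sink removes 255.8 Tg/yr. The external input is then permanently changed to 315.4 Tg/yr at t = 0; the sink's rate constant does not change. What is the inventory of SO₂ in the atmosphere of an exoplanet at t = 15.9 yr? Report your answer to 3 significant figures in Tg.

Residence time τ = M₀/F₀ = 12.55 yr. The eventual steady state is M_∞ = M₀·(F₁/F₀) = 3211 × 315.4/255.8 = 3959.1 Tg.
The anomaly ΔM(t) = M(t) − M_∞ decays as ΔM₀·e^(−t/τ) with ΔM₀ = 3211 − 3959.1 = −748.1 Tg.
At t = 15.9 yr, e^(−t/τ) = e^(−1.267) = 0.2818, so ΔM = −210.8 Tg and M = 3959.1 − 210.8 = 3748.3 Tg.

3750 Tg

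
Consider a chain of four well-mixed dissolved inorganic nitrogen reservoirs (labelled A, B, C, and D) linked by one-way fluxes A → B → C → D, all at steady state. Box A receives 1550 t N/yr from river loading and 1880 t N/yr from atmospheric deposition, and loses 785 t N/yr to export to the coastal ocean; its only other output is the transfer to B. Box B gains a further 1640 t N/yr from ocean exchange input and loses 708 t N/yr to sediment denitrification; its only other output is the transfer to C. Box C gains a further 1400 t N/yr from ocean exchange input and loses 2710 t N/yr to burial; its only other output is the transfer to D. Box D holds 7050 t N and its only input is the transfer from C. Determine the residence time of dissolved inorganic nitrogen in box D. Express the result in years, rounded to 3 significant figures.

3.11 yr

Box A: F(A→B) = (1550 + 1880) − 785 = 2645.0 t N/yr.
Box B: F(B→C) = (2645.0 + 1640) − 708 = 3577.0 t N/yr.
Box C: F(C→D) = (3577.0 + 1400) − 2710 = 2267.0 t N/yr.
Box D throughput = its input = 2267.0 t N/yr; τ = 7050 / 2267.0 = 3.110 yr.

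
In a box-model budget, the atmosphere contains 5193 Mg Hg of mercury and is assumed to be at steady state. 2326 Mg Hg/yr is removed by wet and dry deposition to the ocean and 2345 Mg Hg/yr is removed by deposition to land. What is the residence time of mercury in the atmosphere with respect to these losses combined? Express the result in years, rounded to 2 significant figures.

Total removal = 2326 + 2345 = 4671.0 Mg Hg/yr.
τ = M / ΣF_out = 5193 / 4671.0 = 1.112 yr.

1.1 yr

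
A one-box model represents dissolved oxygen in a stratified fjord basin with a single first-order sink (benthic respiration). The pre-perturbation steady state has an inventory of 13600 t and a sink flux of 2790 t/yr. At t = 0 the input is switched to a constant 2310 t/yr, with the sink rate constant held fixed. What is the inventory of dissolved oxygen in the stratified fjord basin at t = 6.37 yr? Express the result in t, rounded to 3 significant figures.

The sink rate constant is k = F₀/M₀ = 2790/13600 = 0.2051 yr⁻¹.
Solving dM/dt = F₁ − kM with M(0) = M₀ gives M(t) = F₁/k + (M₀ − F₁/k)·e^(−kt).
F₁/k = 2310/0.2051 = 11260 t; kt = 0.2051 × 6.37 = 1.307, e^(−kt) = 0.2707.
M(6.37) = 11260 + (13600 − 11260) × 0.2707 = 11260 + 633.4 = 11894 t.

11900 t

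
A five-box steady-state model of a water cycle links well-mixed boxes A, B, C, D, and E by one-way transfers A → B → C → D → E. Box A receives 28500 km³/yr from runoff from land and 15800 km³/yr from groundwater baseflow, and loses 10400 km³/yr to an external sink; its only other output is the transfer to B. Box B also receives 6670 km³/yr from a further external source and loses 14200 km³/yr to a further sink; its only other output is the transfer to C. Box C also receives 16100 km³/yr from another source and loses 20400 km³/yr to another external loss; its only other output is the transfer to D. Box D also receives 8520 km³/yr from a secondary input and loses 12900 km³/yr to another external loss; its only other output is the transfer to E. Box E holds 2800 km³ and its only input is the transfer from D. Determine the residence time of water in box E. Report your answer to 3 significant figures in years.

Box A: F(A→B) = (28500 + 15800) − 10400 = 33900 km³/yr.
Box B: F(B→C) = (33900 + 6670) − 14200 = 26370 km³/yr.
Box C: F(C→D) = (26370 + 16100) − 20400 = 22070 km³/yr.
Box D: F(D→E) = (22070 + 8520) − 12900 = 17690 km³/yr.
Box E throughput = its input = 17690 km³/yr; τ = 2800 / 17690 = 0.1583 yr.

0.158 yr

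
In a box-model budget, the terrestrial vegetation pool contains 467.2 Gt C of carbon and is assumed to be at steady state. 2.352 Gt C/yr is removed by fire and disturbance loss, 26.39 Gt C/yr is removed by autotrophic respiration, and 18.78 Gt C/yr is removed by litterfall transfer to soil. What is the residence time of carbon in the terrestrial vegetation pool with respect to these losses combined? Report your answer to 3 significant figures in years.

9.83 yr

Total removal = 2.352 + 26.39 + 18.78 = 47.522 Gt C/yr.
τ = M / ΣF_out = 467.2 / 47.522 = 9.831 yr.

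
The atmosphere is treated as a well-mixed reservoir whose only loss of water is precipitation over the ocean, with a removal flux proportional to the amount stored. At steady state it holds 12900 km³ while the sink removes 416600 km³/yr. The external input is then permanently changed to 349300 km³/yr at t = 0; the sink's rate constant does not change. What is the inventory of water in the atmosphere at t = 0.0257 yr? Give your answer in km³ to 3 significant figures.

11700 km³

τ = M₀/F₀ = 12900/416600 = 0.03096 yr; rate constant k = 1/τ.
New steady state M_∞ = F₁/k = F₁·τ = 349300 × 0.03096 = 10816 km³.
M(t) = M_∞ + (M₀ − M_∞)·e^(−t/τ); t/τ = 0.0257/0.03096 = 0.8300, so e^(−t/τ) = 0.4361.
M(t) = 10816 + 2084 × 0.4361 = 11725 km³.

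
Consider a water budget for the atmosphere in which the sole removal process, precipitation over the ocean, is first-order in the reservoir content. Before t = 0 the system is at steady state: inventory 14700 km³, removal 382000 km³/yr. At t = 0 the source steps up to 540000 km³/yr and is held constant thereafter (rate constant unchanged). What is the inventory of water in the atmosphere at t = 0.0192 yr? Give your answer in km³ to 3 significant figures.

17100 km³

Residence time τ = M₀/F₀ = 0.03848 yr. The eventual steady state is M_∞ = M₀·(F₁/F₀) = 14700 × 540000/382000 = 20780 km³.
The anomaly ΔM(t) = M(t) − M_∞ decays as ΔM₀·e^(−t/τ) with ΔM₀ = 14700 − 20780 = −6080 km³.
At t = 0.0192 yr, e^(−t/τ) = e^(−0.4989) = 0.6072, so ΔM = −3692 km³ and M = 20780 − 3692 = 17088 km³.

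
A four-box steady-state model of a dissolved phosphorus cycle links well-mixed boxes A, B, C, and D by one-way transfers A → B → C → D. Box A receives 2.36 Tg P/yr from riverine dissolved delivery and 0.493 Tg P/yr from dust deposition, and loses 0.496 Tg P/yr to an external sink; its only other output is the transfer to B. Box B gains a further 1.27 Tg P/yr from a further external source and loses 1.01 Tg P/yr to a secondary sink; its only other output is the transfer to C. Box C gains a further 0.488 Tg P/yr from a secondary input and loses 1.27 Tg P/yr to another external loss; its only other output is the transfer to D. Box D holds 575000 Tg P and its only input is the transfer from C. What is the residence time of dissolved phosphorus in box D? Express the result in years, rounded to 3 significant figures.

Box A: F(A→B) = (2.36 + 0.493) − 0.496 = 2.3570 Tg P/yr.
Box B: F(B→C) = (2.3570 + 1.27) − 1.01 = 2.6170 Tg P/yr.
Box C: F(C→D) = (2.6170 + 0.488) − 1.27 = 1.8350 Tg P/yr.
Box D throughput = its input = 1.8350 Tg P/yr; τ = 575000 / 1.8350 = 313400 yr.

313000 yr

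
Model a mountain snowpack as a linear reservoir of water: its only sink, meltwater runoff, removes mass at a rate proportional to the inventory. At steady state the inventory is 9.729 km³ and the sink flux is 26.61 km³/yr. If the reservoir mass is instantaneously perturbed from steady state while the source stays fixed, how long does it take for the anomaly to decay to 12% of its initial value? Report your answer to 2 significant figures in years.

0.78 yr

For a linear reservoir the anomaly decays as exp(−t/τ) with τ = M/F = 9.729/26.61 = 0.3656 yr.
exp(−t/τ) = 0.12 ⇒ t = −τ ln(0.12) = 0.3656 × 2.120 = 0.7752 yr.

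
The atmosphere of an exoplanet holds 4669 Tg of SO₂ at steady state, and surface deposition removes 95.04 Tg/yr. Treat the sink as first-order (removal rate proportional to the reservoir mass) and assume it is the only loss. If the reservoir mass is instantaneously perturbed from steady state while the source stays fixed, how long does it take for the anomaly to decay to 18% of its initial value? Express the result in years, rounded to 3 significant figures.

84.2 yr

For a linear reservoir the anomaly decays as exp(−t/τ) with τ = M/F = 4669/95.04 = 49.13 yr.
exp(−t/τ) = 0.18 ⇒ t = −τ ln(0.18) = 49.13 × 1.715 = 84.24 yr.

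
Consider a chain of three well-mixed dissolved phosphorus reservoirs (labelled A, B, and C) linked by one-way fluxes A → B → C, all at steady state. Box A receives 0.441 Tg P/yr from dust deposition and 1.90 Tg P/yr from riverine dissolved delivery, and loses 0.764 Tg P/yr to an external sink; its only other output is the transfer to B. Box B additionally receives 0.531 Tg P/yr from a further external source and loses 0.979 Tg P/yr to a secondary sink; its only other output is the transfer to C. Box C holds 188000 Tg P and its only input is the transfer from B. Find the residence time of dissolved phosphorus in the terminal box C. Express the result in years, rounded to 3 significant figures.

167000 yr

Box A: F(A→B) = (0.441 + 1.90) − 0.764 = 1.5770 Tg P/yr.
Box B: F(B→C) = (1.5770 + 0.531) − 0.979 = 1.1290 Tg P/yr.
Box C throughput = its input = 1.1290 Tg P/yr; τ = 188000 / 1.1290 = 166500 yr.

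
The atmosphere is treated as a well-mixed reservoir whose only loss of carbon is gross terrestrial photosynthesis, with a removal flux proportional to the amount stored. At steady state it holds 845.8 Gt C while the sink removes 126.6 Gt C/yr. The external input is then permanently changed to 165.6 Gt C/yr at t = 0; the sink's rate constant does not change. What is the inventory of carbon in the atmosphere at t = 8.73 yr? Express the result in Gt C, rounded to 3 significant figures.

Residence time τ = M₀/F₀ = 6.681 yr. The eventual steady state is M_∞ = M₀·(F₁/F₀) = 845.8 × 165.6/126.6 = 1106.4 Gt C.
The anomaly ΔM(t) = M(t) − M_∞ decays as ΔM₀·e^(−t/τ) with ΔM₀ = 845.8 − 1106.4 = −260.6 Gt C.
At t = 8.73 yr, e^(−t/τ) = e^(−1.307) = 0.2707, so ΔM = −70.53 Gt C and M = 1106.4 − 70.53 = 1035.8 Gt C.

1040 Gt C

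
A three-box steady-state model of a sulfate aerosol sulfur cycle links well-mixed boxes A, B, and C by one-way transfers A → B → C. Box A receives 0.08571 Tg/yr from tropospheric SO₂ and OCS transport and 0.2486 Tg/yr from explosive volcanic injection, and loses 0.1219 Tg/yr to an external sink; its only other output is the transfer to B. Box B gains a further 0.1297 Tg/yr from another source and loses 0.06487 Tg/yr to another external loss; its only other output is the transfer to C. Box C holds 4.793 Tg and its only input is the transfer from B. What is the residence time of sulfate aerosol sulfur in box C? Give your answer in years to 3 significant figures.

17.3 yr

Box A: F(A→B) = (0.08571 + 0.2486) − 0.1219 = 0.21241 Tg/yr.
Box B: F(B→C) = (0.21241 + 0.1297) − 0.06487 = 0.27724 Tg/yr.
Box C throughput = its input = 0.27724 Tg/yr; τ = 4.793 / 0.27724 = 17.29 yr.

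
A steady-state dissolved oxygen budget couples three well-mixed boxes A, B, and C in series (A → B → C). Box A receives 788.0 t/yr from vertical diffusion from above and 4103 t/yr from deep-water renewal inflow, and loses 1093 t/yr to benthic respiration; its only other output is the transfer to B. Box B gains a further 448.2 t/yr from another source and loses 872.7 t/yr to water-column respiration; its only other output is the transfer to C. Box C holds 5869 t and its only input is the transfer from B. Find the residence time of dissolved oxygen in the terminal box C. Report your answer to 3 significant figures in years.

1.74 yr

Box A: F(A→B) = (788.0 + 4103) − 1093 = 3798.0 t/yr.
Box B: F(B→C) = (3798.0 + 448.2) − 872.7 = 3373.5 t/yr.
Box C throughput = its input = 3373.5 t/yr; τ = 5869 / 3373.5 = 1.740 yr.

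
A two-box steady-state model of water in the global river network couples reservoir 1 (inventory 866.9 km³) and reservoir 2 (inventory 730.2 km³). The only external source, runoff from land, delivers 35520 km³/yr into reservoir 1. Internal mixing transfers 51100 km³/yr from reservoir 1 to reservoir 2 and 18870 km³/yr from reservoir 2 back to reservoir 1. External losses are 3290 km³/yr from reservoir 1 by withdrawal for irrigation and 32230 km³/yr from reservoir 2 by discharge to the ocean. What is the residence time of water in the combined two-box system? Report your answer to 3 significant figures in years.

Treat the two boxes together as one reservoir: the mixing fluxes between them are internal recycling, so τ = ΣM / Σ(external losses).
M_total = 866.9 + 730.2 = 1597.1 km³.
ΣF_external_out = 3290 + 32230 = 35520 km³/yr.
τ = M_total / ΣF_ext = 1597.1 / 35520 = 0.04496 yr.

0.0450 yr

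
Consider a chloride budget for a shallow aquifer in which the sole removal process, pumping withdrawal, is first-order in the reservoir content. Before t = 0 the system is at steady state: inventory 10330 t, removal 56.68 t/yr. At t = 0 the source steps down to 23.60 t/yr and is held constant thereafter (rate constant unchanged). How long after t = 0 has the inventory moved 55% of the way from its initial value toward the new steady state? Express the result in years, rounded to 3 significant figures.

146 yr

τ = M₀/F₀ = 10330/56.68 = 182.3 yr.
The remaining gap fraction is e^(−t/τ); 55% covered ⇒ e^(−t/τ) = 0.450.
t = −τ ln(0.450) = 182.3 × 0.7985 = 145.5 yr.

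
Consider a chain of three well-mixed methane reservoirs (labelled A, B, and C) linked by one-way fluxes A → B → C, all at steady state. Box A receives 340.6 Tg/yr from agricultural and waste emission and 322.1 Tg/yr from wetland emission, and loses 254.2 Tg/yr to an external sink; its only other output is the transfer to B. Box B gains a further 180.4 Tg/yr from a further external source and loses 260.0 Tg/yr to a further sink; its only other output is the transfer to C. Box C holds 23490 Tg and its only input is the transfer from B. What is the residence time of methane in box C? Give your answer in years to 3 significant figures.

71.4 yr

Box A: F(A→B) = (340.6 + 322.1) − 254.2 = 408.50 Tg/yr.
Box B: F(B→C) = (408.50 + 180.4) − 260.0 = 328.90 Tg/yr.
Box C throughput = its input = 328.90 Tg/yr; τ = 23490 / 328.90 = 71.42 yr.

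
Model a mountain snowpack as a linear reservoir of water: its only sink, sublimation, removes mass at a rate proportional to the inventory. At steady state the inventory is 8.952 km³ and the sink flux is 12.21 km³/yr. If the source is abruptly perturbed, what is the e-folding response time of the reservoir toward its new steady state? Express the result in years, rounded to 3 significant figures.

For a linear reservoir the response time equals the residence time τ = M/F.
τ = 8.952 / 12.21 = 0.7332 yr.

0.733 yr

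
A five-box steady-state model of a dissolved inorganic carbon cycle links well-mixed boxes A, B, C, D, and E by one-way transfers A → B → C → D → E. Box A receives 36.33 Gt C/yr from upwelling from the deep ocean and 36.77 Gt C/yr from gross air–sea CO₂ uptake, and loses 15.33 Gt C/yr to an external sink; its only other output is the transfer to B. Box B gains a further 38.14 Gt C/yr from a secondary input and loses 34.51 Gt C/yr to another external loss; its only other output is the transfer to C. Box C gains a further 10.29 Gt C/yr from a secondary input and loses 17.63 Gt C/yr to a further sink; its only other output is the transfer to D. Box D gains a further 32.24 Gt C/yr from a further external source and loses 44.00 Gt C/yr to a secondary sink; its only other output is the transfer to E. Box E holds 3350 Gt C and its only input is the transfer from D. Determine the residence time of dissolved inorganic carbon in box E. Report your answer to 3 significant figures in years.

79.2 yr

Box A: F(A→B) = (36.33 + 36.77) − 15.33 = 57.770 Gt C/yr.
Box B: F(B→C) = (57.770 + 38.14) − 34.51 = 61.400 Gt C/yr.
Box C: F(C→D) = (61.400 + 10.29) − 17.63 = 54.060 Gt C/yr.
Box D: F(D→E) = (54.060 + 32.24) − 44.00 = 42.300 Gt C/yr.
Box E throughput = its input = 42.300 Gt C/yr; τ = 3350 / 42.300 = 79.20 yr.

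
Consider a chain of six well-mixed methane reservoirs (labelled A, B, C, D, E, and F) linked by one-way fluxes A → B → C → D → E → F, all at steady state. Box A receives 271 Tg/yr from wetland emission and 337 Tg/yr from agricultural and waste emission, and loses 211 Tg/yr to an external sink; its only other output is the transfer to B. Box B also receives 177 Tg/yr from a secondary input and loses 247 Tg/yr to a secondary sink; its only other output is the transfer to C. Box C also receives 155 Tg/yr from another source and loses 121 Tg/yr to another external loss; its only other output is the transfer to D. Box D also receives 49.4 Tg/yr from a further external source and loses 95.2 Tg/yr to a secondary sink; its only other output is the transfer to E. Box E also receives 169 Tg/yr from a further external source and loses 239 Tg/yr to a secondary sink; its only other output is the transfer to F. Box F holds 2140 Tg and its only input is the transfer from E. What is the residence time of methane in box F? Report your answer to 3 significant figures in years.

8.73 yr

Box A: F(A→B) = (271 + 337) − 211 = 397.00 Tg/yr.
Box B: F(B→C) = (397.00 + 177) − 247 = 327.00 Tg/yr.
Box C: F(C→D) = (327.00 + 155) − 121 = 361.00 Tg/yr.
Box D: F(D→E) = (361.00 + 49.4) − 95.2 = 315.20 Tg/yr.
Box E: F(E→F) = (315.20 + 169) − 239 = 245.20 Tg/yr.
Box F throughput = its input = 245.20 Tg/yr; τ = 2140 / 245.20 = 8.728 yr.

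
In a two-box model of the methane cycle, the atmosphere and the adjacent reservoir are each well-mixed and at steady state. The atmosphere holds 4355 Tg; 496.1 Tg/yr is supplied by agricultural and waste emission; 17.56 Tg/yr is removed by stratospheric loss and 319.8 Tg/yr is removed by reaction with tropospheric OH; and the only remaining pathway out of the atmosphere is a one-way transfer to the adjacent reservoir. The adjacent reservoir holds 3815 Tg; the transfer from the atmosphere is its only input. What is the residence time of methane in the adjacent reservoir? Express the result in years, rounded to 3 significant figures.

Balance the atmosphere: ΣF_in = 496.10 Tg/yr.
Transfer to the adjacent reservoir = ΣF_in − (17.56 + 319.8) = 158.74 Tg/yr.
At steady state the output of the adjacent reservoir equals its input, 158.74 Tg/yr.
τ = M / F = 3815 / 158.74 = 24.03 yr.

24.0 yr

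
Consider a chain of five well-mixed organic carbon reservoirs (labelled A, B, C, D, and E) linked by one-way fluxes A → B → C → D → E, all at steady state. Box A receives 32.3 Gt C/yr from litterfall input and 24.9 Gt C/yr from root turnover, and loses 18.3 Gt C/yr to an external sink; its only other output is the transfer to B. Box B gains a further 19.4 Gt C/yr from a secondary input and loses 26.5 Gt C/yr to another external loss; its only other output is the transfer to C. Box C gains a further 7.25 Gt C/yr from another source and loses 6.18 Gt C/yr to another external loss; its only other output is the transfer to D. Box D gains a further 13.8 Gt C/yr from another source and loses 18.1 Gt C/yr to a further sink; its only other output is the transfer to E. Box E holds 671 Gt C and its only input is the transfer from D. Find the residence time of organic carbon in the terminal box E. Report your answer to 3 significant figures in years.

23.5 yr

Box A: F(A→B) = (32.3 + 24.9) − 18.3 = 38.900 Gt C/yr.
Box B: F(B→C) = (38.900 + 19.4) − 26.5 = 31.800 Gt C/yr.
Box C: F(C→D) = (31.800 + 7.25) − 6.18 = 32.870 Gt C/yr.
Box D: F(D→E) = (32.870 + 13.8) − 18.1 = 28.570 Gt C/yr.
Box E throughput = its input = 28.570 Gt C/yr; τ = 671 / 28.570 = 23.49 yr.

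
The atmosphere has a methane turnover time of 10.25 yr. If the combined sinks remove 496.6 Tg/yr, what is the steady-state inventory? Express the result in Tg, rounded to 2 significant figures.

5100 Tg

τ = M/F ⇒ M = τ × F = 10.25 × 496.6 = 5090 Tg.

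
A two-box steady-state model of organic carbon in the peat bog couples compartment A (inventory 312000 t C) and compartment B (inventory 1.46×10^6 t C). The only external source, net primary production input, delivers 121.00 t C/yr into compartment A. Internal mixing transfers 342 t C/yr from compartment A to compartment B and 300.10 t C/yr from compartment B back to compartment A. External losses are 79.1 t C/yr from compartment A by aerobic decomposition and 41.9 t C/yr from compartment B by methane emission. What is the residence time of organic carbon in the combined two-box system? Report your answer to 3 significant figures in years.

14600 yr

Residence time in the combined system uses the total inventory and the total *external* removal — internal exchanges between the two boxes cancel.
M_total = 312000 + 1.46×10^6 = 1.7720×10^6 t C.
ΣF_external_out = 79.1 + 41.9 = 121.00 t C/yr.
τ = M_total / ΣF_ext = 1.7720×10^6 / 121.00 = 14640 yr.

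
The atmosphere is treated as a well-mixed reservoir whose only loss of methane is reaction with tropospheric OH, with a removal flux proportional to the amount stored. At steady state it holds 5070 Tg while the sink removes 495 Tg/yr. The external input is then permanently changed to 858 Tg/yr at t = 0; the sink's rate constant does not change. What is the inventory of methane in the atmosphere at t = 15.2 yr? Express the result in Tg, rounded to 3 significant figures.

τ = M₀/F₀ = 5070/495 = 10.24 yr; rate constant k = 1/τ.
New steady state M_∞ = F₁/k = F₁·τ = 858 × 10.24 = 8788.0 Tg.
M(t) = M_∞ + (M₀ − M_∞)·e^(−t/τ); t/τ = 15.2/10.24 = 1.484, so e^(−t/τ) = 0.2267.
M(t) = 8788.0 − 3718 × 0.2267 = 7945.0 Tg.

7950 Tg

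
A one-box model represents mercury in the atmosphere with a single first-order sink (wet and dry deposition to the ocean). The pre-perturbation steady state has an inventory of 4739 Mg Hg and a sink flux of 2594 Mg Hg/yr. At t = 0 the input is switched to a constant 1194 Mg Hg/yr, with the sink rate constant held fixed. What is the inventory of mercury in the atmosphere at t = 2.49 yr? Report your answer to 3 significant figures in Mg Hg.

2840 Mg Hg

τ = M₀/F₀ = 4739/2594 = 1.827 yr; rate constant k = 1/τ.
New steady state M_∞ = F₁/k = F₁·τ = 1194 × 1.827 = 2181.3 Mg Hg.
M(t) = M_∞ + (M₀ − M_∞)·e^(−t/τ); t/τ = 2.49/1.827 = 1.363, so e^(−t/τ) = 0.2559.
M(t) = 2181.3 + 2558 × 0.2559 = 2835.8 Mg Hg.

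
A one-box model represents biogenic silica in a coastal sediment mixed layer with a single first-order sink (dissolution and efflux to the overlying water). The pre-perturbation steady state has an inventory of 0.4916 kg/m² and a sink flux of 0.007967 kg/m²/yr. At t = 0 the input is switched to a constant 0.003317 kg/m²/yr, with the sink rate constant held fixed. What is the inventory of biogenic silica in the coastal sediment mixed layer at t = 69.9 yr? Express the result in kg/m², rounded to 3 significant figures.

τ = M₀/F₀ = 0.4916/0.007967 = 61.70 yr; rate constant k = 1/τ.
New steady state M_∞ = F₁/k = F₁·τ = 0.003317 × 61.70 = 0.20467 kg/m².
M(t) = M_∞ + (M₀ − M_∞)·e^(−t/τ); t/τ = 69.9/61.70 = 1.133, so e^(−t/τ) = 0.3221.
M(t) = 0.20467 + 0.2869 × 0.3221 = 0.29710 kg/m².

0.297 kg/m²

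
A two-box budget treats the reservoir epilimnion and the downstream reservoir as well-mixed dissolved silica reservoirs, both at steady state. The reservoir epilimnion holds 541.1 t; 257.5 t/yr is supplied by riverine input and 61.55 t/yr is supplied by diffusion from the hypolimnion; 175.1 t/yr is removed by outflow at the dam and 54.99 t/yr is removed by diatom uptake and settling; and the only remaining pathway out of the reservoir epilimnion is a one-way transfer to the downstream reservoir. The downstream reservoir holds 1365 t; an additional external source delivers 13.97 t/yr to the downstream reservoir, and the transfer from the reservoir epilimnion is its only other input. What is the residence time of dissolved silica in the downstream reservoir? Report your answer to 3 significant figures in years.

13.3 yr

Balance the reservoir epilimnion: ΣF_in = 257.5 + 61.55 = 319.05 t/yr.
Transfer to the downstream reservoir = ΣF_in − (175.1 + 54.99) = 88.960 t/yr.
Total input to the downstream reservoir = 88.960 + 13.97 = 102.93 t/yr; at steady state this equals its total output.
τ = M / F = 1365 / 102.93 = 13.26 yr.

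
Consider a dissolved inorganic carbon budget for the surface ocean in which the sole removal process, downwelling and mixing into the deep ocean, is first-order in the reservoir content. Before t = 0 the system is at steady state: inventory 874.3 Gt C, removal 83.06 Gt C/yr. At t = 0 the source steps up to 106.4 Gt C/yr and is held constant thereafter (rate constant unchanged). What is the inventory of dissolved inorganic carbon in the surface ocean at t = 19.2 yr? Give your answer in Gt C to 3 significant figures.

1080 Gt C

The sink rate constant is k = F₀/M₀ = 83.06/874.3 = 0.09500 yr⁻¹.
Solving dM/dt = F₁ − kM with M(0) = M₀ gives M(t) = F₁/k + (M₀ − F₁/k)·e^(−kt).
F₁/k = 106.4/0.09500 = 1120.0 Gt C; kt = 0.09500 × 19.2 = 1.824, e^(−kt) = 0.1614.
M(19.2) = 1120.0 + (874.3 − 1120.0) × 0.1614 = 1120.0 − 39.65 = 1080.3 Gt C.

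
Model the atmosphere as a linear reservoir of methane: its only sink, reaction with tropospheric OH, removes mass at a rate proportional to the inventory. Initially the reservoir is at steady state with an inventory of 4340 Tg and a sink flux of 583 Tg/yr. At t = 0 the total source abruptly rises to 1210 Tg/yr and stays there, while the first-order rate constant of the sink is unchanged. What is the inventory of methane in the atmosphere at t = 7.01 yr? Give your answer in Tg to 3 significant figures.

Residence time τ = M₀/F₀ = 7.444 yr. The eventual steady state is M_∞ = M₀·(F₁/F₀) = 4340 × 1210/583 = 9007.5 Tg.
The anomaly ΔM(t) = M(t) − M_∞ decays as ΔM₀·e^(−t/τ) with ΔM₀ = 4340 − 9007.5 = −4668 Tg.
At t = 7.01 yr, e^(−t/τ) = e^(−0.9417) = 0.3900, so ΔM = −1820 Tg and M = 9007.5 − 1820 = 7187.3 Tg.

7190 Tg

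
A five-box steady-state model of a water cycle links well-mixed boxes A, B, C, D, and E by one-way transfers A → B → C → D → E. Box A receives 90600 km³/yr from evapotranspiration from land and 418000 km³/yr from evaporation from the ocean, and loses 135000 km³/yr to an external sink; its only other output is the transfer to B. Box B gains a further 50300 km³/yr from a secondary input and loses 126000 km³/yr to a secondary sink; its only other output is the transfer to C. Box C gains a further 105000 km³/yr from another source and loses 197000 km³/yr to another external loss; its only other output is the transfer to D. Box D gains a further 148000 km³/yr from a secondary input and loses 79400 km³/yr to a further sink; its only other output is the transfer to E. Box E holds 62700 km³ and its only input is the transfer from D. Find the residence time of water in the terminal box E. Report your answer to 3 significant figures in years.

Box A: F(A→B) = (90600 + 418000) − 135000 = 373600 km³/yr.
Box B: F(B→C) = (373600 + 50300) − 126000 = 297900 km³/yr.
Box C: F(C→D) = (297900 + 105000) − 197000 = 205900 km³/yr.
Box D: F(D→E) = (205900 + 148000) − 79400 = 274500 km³/yr.
Box E throughput = its input = 274500 km³/yr; τ = 62700 / 274500 = 0.2284 yr.

0.228 yr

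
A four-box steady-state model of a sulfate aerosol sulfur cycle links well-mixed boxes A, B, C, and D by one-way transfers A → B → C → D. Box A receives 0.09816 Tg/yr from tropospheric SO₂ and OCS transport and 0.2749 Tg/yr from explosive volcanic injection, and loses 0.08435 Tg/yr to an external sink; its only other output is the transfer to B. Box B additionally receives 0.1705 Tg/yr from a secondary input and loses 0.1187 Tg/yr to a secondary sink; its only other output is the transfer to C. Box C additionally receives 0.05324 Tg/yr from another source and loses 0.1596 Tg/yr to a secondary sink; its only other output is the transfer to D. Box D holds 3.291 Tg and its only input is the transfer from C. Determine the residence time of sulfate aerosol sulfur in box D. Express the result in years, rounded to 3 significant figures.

14.1 yr

Box A: F(A→B) = (0.09816 + 0.2749) − 0.08435 = 0.28871 Tg/yr.
Box B: F(B→C) = (0.28871 + 0.1705) − 0.1187 = 0.34051 Tg/yr.
Box C: F(C→D) = (0.34051 + 0.05324) − 0.1596 = 0.23415 Tg/yr.
Box D throughput = its input = 0.23415 Tg/yr; τ = 3.291 / 0.23415 = 14.06 yr.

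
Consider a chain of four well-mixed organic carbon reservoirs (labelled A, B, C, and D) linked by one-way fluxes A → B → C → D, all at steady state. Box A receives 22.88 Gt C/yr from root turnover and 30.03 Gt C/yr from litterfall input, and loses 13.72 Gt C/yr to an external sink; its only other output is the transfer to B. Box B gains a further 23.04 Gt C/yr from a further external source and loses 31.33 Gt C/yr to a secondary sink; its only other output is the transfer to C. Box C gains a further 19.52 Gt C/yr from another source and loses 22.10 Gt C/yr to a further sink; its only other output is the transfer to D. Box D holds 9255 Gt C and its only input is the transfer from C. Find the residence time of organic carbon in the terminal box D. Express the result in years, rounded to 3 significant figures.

Box A: F(A→B) = (22.88 + 30.03) − 13.72 = 39.190 Gt C/yr.
Box B: F(B→C) = (39.190 + 23.04) − 31.33 = 30.900 Gt C/yr.
Box C: F(C→D) = (30.900 + 19.52) − 22.10 = 28.320 Gt C/yr.
Box D throughput = its input = 28.320 Gt C/yr; τ = 9255 / 28.320 = 326.8 yr.

327 yr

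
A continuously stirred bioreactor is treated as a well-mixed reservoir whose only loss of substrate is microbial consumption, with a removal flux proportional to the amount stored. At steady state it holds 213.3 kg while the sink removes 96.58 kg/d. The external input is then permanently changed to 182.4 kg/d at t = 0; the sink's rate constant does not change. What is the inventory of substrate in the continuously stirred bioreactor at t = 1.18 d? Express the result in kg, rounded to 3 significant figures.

Residence time τ = M₀/F₀ = 2.209 d. The eventual steady state is M_∞ = M₀·(F₁/F₀) = 213.3 × 182.4/96.58 = 402.84 kg.
The anomaly ΔM(t) = M(t) − M_∞ decays as ΔM₀·e^(−t/τ) with ΔM₀ = 213.3 − 402.84 = −189.5 kg.
At t = 1.18 d, e^(−t/τ) = e^(−0.5343) = 0.5861, so ΔM = −111.1 kg and M = 402.84 − 111.1 = 291.75 kg.

292 kg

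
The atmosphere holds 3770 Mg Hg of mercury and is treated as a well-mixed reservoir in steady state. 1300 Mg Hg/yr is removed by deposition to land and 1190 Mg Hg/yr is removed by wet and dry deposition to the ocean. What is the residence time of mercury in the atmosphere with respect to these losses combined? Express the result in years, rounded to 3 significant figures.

1.51 yr

Total removal = 1300 + 1190 = 2490.0 Mg Hg/yr.
τ = M / ΣF_out = 3770 / 2490.0 = 1.514 yr.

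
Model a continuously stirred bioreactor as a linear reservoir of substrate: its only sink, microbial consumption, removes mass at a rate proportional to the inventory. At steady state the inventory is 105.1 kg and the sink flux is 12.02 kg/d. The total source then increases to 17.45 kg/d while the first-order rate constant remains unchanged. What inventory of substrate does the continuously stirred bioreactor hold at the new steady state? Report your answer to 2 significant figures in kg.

150 kg

Rate constant k = F/M = 12.02 / 105.1 = 0.1144 d⁻¹.
At the new steady state, source = k·M_new ⇒ M_new = 17.45 / 0.1144 = 152.6 kg.
(Equivalently M_new = M × F_new/F_old = 105.1 × 17.45/12.02.)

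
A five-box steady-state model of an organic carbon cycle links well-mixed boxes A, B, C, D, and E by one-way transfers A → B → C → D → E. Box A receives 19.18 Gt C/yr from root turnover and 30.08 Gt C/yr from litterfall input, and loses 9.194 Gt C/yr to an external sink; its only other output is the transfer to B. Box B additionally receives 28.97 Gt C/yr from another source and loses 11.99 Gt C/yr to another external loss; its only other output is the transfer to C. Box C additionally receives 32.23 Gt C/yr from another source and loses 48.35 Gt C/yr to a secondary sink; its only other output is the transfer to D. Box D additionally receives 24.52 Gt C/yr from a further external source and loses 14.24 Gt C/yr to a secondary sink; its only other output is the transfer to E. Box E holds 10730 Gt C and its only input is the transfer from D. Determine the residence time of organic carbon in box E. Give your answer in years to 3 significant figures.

Box A: F(A→B) = (19.18 + 30.08) − 9.194 = 40.066 Gt C/yr.
Box B: F(B→C) = (40.066 + 28.97) − 11.99 = 57.046 Gt C/yr.
Box C: F(C→D) = (57.046 + 32.23) − 48.35 = 40.926 Gt C/yr.
Box D: F(D→E) = (40.926 + 24.52) − 14.24 = 51.206 Gt C/yr.
Box E throughput = its input = 51.206 Gt C/yr; τ = 10730 / 51.206 = 209.5 yr.

210 yr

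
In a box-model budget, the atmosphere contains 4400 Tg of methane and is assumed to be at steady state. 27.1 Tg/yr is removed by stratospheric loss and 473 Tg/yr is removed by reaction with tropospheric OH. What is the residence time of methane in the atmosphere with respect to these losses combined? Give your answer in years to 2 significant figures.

Total removal = 27.10 + 473.0 = 500.10 Tg/yr.
τ = M / ΣF_out = 4400 / 500.10 = 8.798 yr.

8.8 yr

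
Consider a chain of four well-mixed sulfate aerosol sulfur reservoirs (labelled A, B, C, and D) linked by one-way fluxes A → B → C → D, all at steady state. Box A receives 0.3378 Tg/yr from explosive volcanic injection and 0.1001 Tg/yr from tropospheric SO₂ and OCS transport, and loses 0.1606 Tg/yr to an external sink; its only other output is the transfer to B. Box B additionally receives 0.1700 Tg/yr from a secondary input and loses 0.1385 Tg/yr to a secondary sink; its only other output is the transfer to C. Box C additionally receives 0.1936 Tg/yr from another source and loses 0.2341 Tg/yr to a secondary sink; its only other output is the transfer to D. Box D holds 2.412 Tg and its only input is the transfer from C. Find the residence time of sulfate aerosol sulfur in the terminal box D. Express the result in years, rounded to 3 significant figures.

Box A: F(A→B) = (0.3378 + 0.1001) − 0.1606 = 0.27730 Tg/yr.
Box B: F(B→C) = (0.27730 + 0.1700) − 0.1385 = 0.30880 Tg/yr.
Box C: F(C→D) = (0.30880 + 0.1936) − 0.2341 = 0.26830 Tg/yr.
Box D throughput = its input = 0.26830 Tg/yr; τ = 2.412 / 0.26830 = 8.990 yr.

8.99 yr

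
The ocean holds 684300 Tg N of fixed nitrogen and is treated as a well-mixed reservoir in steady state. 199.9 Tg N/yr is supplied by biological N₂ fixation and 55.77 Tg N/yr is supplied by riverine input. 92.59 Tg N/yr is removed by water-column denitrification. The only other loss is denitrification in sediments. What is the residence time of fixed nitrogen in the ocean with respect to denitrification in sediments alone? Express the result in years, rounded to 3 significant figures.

At steady state ΣF_in = ΣF_out.
ΣF_in = 199.9 + 55.77 = 255.67 Tg N/yr.
Denitrification in sediments flux = ΣF_in − (92.59) = 255.67 − 92.59 = 163.1 Tg N/yr.
τ = M / F = 684300 / 163.1 = 4196 yr.

4200 yr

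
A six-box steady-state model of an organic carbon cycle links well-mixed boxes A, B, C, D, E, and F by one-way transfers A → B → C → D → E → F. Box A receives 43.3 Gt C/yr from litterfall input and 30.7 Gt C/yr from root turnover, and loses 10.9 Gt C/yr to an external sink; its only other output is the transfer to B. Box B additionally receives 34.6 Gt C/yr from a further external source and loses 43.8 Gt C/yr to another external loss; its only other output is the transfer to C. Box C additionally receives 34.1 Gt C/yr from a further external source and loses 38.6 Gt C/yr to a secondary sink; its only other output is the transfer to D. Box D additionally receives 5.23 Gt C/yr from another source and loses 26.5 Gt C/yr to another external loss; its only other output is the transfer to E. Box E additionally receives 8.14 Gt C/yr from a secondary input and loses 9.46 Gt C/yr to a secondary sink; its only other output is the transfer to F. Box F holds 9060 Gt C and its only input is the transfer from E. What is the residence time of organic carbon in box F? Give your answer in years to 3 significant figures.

Box A: F(A→B) = (43.3 + 30.7) − 10.9 = 63.100 Gt C/yr.
Box B: F(B→C) = (63.100 + 34.6) − 43.8 = 53.900 Gt C/yr.
Box C: F(C→D) = (53.900 + 34.1) − 38.6 = 49.400 Gt C/yr.
Box D: F(D→E) = (49.400 + 5.23) − 26.5 = 28.130 Gt C/yr.
Box E: F(E→F) = (28.130 + 8.14) − 9.46 = 26.810 Gt C/yr.
Box F throughput = its input = 26.810 Gt C/yr; τ = 9060 / 26.810 = 337.9 yr.

338 yr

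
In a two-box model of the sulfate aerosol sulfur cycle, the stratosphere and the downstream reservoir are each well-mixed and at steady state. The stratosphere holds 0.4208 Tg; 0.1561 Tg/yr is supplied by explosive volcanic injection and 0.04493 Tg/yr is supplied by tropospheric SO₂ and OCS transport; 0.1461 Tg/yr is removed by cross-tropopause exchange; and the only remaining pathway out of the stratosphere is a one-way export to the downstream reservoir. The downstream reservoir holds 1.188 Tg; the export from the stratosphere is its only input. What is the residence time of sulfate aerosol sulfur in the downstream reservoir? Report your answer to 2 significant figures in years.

22 yr

Balance the stratosphere: ΣF_in = 0.1561 + 0.04493 = 0.20103 Tg/yr.
Export to the downstream reservoir = ΣF_in − (0.1461) = 0.054930 Tg/yr.
At steady state the output of the downstream reservoir equals its input, 0.054930 Tg/yr.
τ = M / F = 1.188 / 0.054930 = 21.63 yr.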